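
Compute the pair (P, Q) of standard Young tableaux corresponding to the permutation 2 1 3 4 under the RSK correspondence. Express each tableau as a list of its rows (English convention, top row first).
Insert each entry of the permutation into P by Schensted row insertion, recording in Q the position of each new cell.

Insert 2: appended to row 1. P = [[2]].
Insert 1: 1 bumps 2 from row 1; 2 starts row 2. P = [[1], [2]].
Insert 3: appended to row 1. P = [[1, 3], [2]].
Insert 4: appended to row 1. P = [[1, 3, 4], [2]].

So P = [[1, 3, 4], [2]], Q = [[1, 3, 4], [2]].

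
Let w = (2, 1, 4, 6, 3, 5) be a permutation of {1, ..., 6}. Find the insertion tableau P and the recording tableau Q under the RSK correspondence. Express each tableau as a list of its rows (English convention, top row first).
Insert each entry of the permutation into P by Schensted row insertion, recording in Q the position of each new cell.

Insert 2: appended to row 1. P = [[2]].
Insert 1: 1 bumps 2 from row 1; 2 starts row 2. P = [[1], [2]].
Insert 4: appended to row 1. P = [[1, 4], [2]].
Insert 6: appended to row 1. P = [[1, 4, 6], [2]].
Insert 3: 3 bumps 4 from row 1; 4 appends to row 2. P = [[1, 3, 6], [2, 4]].
Insert 5: 5 bumps 6 from row 1; 6 appends to row 2. P = [[1, 3, 5], [2, 4, 6]].

So P = [[1, 3, 5], [2, 4, 6]], Q = [[1, 3, 4], [2, 5, 6]].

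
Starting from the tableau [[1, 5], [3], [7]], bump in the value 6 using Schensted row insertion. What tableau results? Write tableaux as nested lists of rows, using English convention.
6 is larger than every entry of row 1, so it is appended to row 1. The new tableau is [[1, 5, 6], [3], [7]].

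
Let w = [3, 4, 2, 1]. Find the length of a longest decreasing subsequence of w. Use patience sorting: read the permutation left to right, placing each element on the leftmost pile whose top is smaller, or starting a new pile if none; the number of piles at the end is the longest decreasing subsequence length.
3

3: new pile. tops = [3]
4: onto pile 1 (replacing 3). tops = [4]
2: new pile. tops = [4, 2]
1: new pile. tops = [4, 2, 1]

3 piles, so the longest decreasing subsequence has length 3.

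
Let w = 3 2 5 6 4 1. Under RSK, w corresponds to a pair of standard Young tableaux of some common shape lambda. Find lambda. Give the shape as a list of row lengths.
[3, 2, 1]

RSK row insertion gives P = [[1, 4, 6], [2, 5], [3]], which has shape [3, 2, 1].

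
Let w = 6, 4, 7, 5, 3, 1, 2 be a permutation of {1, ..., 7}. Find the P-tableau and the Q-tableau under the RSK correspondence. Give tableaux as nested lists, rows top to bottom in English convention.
Insert each entry of the permutation into P by Schensted row insertion, recording in Q the position of each new cell.

Insert 6: appended to row 1. P = [[6]], Q = [[1]].
Insert 4: 4 bumps 6 from row 1; 6 starts row 2. P = [[4], [6]], Q = [[1], [2]].
Insert 7: appended to row 1. P = [[4, 7], [6]], Q = [[1, 3], [2]].
Insert 5: 5 bumps 7 from row 1; 7 appends to row 2. P = [[4, 5], [6, 7]], Q = [[1, 3], [2, 4]].
Insert 3: 3 bumps 4 from row 1; 4 bumps 6 from row 2; 6 starts row 3. P = [[3, 5], [4, 7], [6]], Q = [[1, 3], [2, 4], [5]].
Insert 1: 1 bumps 3 from row 1; 3 bumps 4 from row 2; 4 bumps 6 from row 3; 6 starts row 4. P = [[1, 5], [3, 7], [4], [6]], Q = [[1, 3], [2, 4], [5], [6]].
Insert 2: 2 bumps 5 from row 1; 5 bumps 7 from row 2; 7 appends to row 3. P = [[1, 2], [3, 5], [4, 7], [6]], Q = [[1, 3], [2, 4], [5, 7], [6]].

So P = [[1, 2], [3, 5], [4, 7], [6]], Q = [[1, 3], [2, 4], [5, 7], [6]].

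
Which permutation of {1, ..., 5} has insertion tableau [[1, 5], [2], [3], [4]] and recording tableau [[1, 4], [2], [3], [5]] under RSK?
4 3 2 5 1

Reverse RSK: for i = n, n-1, ..., 1, locate i in Q, remove the corresponding corner cell from P, and reverse-bump its entry up through P; the value ejected from row 1 is w(i).

So w = 4 3 2 5 1.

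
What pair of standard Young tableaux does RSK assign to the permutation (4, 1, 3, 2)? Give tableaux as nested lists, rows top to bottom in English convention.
P = [[1, 2], [3], [4]], Q = [[1, 3], [2], [4]]

Insert each entry of the permutation into P by Schensted row insertion, recording in Q the position of each new cell.

Insert 4: appended to row 1. P = [[4]], Q = [[1]].
Insert 1: 1 bumps 4 from row 1; 4 starts row 2. P = [[1], [4]], Q = [[1], [2]].
Insert 3: appended to row 1. P = [[1, 3], [4]], Q = [[1, 3], [2]].
Insert 2: 2 bumps 3 from row 1; 3 bumps 4 from row 2; 4 starts row 3. P = [[1, 2], [3], [4]], Q = [[1, 3], [2], [4]].

So P = [[1, 2], [3], [4]], Q = [[1, 3], [2], [4]].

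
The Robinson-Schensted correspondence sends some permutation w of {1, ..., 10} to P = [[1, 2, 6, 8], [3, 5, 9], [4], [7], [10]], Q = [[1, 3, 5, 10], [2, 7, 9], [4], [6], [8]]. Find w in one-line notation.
Reverse the RSK construction: for i from n down to 1, find the cell of Q containing i, remove the entry at that cell from P, and reverse-bump it up through P; the value ejected from row 1 is w(i).

Step i=10: Q has 10 at row 1, column 4; remove that cell from P, ejecting 8. So w(10) = 8. P is now [[1, 2, 6], [3, 5, 9], [4], [7], [10]].
Step i=9: Q has 9 at row 2, column 3; remove 9 from row 2 of P and reverse-bump: 9 enters row 1 and ejects 6. So w(9) = 6. P is now [[1, 2, 9], [3, 5], [4], [7], [10]].
Step i=8: Q has 8 at row 5, column 1; remove 10 from row 5 of P and reverse-bump: 10 enters row 4 and ejects 7; 7 enters row 3 and ejects 4; 4 enters row 2 and ejects 3; 3 enters row 1 and ejects 2. So w(8) = 2. P is now [[1, 3, 9], [4, 5], [7], [10]].
Step i=7: Q has 7 at row 2, column 2; remove 5 from row 2 of P and reverse-bump: 5 enters row 1 and ejects 3. So w(7) = 3. P is now [[1, 5, 9], [4], [7], [10]].
Step i=6: Q has 6 at row 4, column 1; remove 10 from row 4 of P and reverse-bump: 10 enters row 3 and ejects 7; 7 enters row 2 and ejects 4; 4 enters row 1 and ejects 1. So w(6) = 1. P is now [[4, 5, 9], [7], [10]].
Step i=5: Q has 5 at row 1, column 3; remove that cell from P, ejecting 9. So w(5) = 9. P is now [[4, 5], [7], [10]].
Step i=4: Q has 4 at row 3, column 1; remove 10 from row 3 of P and reverse-bump: 10 enters row 2 and ejects 7; 7 enters row 1 and ejects 5. So w(4) = 5. P is now [[4, 7], [10]].
Step i=3: Q has 3 at row 1, column 2; remove that cell from P, ejecting 7. So w(3) = 7. P is now [[4], [10]].
Step i=2: Q has 2 at row 2, column 1; remove 10 from row 2 of P and reverse-bump: 10 enters row 1 and ejects 4. So w(2) = 4. P is now [[10]].
Step i=1: Q has 1 at row 1, column 1; remove that cell from P, ejecting 10. So w(1) = 10. P is now [].

So w = 10 4 7 5 9 1 3 2 6 8.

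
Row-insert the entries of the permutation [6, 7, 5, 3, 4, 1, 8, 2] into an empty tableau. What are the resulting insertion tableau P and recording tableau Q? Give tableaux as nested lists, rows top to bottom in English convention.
P = [[1, 2, 8], [3, 4], [5, 7], [6]], Q = [[1, 2, 7], [3, 5], [4, 8], [6]]

Insert each entry of the permutation into P by Schensted row insertion, recording in Q the position of each new cell.

Insert 6: appended to row 1. P = [[6]].
Insert 7: appended to row 1. P = [[6, 7]].
Insert 5: 5 bumps 6 from row 1; 6 starts row 2. P = [[5, 7], [6]].
Insert 3: 3 bumps 5 from row 1; 5 bumps 6 from row 2; 6 starts row 3. P = [[3, 7], [5], [6]].
Insert 4: 4 bumps 7 from row 1; 7 appends to row 2. P = [[3, 4], [5, 7], [6]].
Insert 1: 1 bumps 3 from row 1; 3 bumps 5 from row 2; 5 bumps 6 from row 3; 6 starts row 4. P = [[1, 4], [3, 7], [5], [6]].
Insert 8: appended to row 1. P = [[1, 4, 8], [3, 7], [5], [6]].
Insert 2: 2 bumps 4 from row 1; 4 bumps 7 from row 2; 7 appends to row 3. P = [[1, 2, 8], [3, 4], [5, 7], [6]].

So P = [[1, 2, 8], [3, 4], [5, 7], [6]], Q = [[1, 2, 7], [3, 5], [4, 8], [6]].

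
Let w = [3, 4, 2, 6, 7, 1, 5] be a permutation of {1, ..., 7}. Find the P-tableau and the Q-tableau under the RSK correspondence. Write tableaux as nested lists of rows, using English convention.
P = [[1, 4, 5, 7], [2, 6], [3]], Q = [[1, 2, 4, 5], [3, 7], [6]]

Insert each entry of the permutation into P by Schensted row insertion, recording in Q the position of each new cell.

Insert 3: appended to row 1. P = [[3]].
Insert 4: appended to row 1. P = [[3, 4]].
Insert 2: 2 bumps 3 from row 1; 3 starts row 2. P = [[2, 4], [3]].
Insert 6: appended to row 1. P = [[2, 4, 6], [3]].
Insert 7: appended to row 1. P = [[2, 4, 6, 7], [3]].
Insert 1: 1 bumps 2 from row 1; 2 bumps 3 from row 2; 3 starts row 3. P = [[1, 4, 6, 7], [2], [3]].
Insert 5: 5 bumps 6 from row 1; 6 appends to row 2. P = [[1, 4, 5, 7], [2, 6], [3]].

So P = [[1, 4, 5, 7], [2, 6], [3]], Q = [[1, 2, 4, 5], [3, 7], [6]].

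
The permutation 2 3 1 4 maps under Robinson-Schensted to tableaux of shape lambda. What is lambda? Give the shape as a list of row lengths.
Row-insert each entry into an empty tableau.

After inserting 2: P = [[2]].
After inserting 3: P = [[2, 3]].
After inserting 1: P = [[1, 3], [2]].
After inserting 4: P = [[1, 3, 4], [2]].

The final insertion tableau P = [[1, 3, 4], [2]] has shape [3, 1].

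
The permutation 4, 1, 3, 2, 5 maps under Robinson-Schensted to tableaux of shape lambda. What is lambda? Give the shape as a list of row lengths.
RSK row insertion gives P = [[1, 2, 5], [3], [4]], which has shape [3, 1, 1].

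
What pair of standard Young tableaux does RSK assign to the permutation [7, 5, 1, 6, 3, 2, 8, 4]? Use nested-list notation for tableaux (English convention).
P = [[1, 2, 4], [3, 6, 8], [5], [7]], Q = [[1, 4, 7], [2, 5, 8], [3], [6]]

Insert each entry of the permutation into P by Schensted row insertion, recording in Q the position of each new cell.

Insert 7: appended to row 1. P = [[7]].
Insert 5: 5 bumps 7 from row 1; 7 starts row 2. P = [[5], [7]].
Insert 1: 1 bumps 5 from row 1; 5 bumps 7 from row 2; 7 starts row 3. P = [[1], [5], [7]].
Insert 6: appended to row 1. P = [[1, 6], [5], [7]].
Insert 3: 3 bumps 6 from row 1; 6 appends to row 2. P = [[1, 3], [5, 6], [7]].
Insert 2: 2 bumps 3 from row 1; 3 bumps 5 from row 2; 5 bumps 7 from row 3; 7 starts row 4. P = [[1, 2], [3, 6], [5], [7]].
Insert 8: appended to row 1. P = [[1, 2, 8], [3, 6], [5], [7]].
Insert 4: 4 bumps 8 from row 1; 8 appends to row 2. P = [[1, 2, 4], [3, 6, 8], [5], [7]].

So P = [[1, 2, 4], [3, 6, 8], [5], [7]], Q = [[1, 4, 7], [2, 5, 8], [3], [6]].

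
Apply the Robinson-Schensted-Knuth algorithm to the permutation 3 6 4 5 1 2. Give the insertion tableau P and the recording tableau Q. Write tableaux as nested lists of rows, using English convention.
P = [[1, 2, 5], [3, 4], [6]], Q = [[1, 2, 4], [3, 6], [5]]

Insert each entry of the permutation into P by Schensted row insertion, recording in Q the position of each new cell.

Insert 3: appended to row 1. P = [[3]].
Insert 6: appended to row 1. P = [[3, 6]].
Insert 4: 4 bumps 6 from row 1; 6 starts row 2. P = [[3, 4], [6]].
Insert 5: appended to row 1. P = [[3, 4, 5], [6]].
Insert 1: 1 bumps 3 from row 1; 3 bumps 6 from row 2; 6 starts row 3. P = [[1, 4, 5], [3], [6]].
Insert 2: 2 bumps 4 from row 1; 4 appends to row 2. P = [[1, 2, 5], [3, 4], [6]].

So P = [[1, 2, 5], [3, 4], [6]], Q = [[1, 2, 4], [3, 6], [5]].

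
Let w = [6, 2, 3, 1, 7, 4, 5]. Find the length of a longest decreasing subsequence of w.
3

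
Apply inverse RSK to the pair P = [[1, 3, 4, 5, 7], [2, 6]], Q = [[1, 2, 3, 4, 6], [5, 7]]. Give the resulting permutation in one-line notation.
2 3 4 6 1 7 5

Reverse the RSK construction: for i from n down to 1, find the cell of Q containing i, remove the entry at that cell from P, and reverse-bump it up through P; the value ejected from row 1 is w(i).

Step i=7: Q has 7 at row 2, column 2; remove 6 from row 2 of P and reverse-bump: 6 enters row 1 and ejects 5. So w(7) = 5. P is now [[1, 3, 4, 6, 7], [2]].
Step i=6: Q has 6 at row 1, column 5; remove that cell from P, ejecting 7. So w(6) = 7. P is now [[1, 3, 4, 6], [2]].
Step i=5: Q has 5 at row 2, column 1; remove 2 from row 2 of P and reverse-bump: 2 enters row 1 and ejects 1. So w(5) = 1. P is now [[2, 3, 4, 6]].
Step i=4: Q has 4 at row 1, column 4; remove that cell from P, ejecting 6. So w(4) = 6. P is now [[2, 3, 4]].
Step i=3: Q has 3 at row 1, column 3; remove that cell from P, ejecting 4. So w(3) = 4. P is now [[2, 3]].
Step i=2: Q has 2 at row 1, column 2; remove that cell from P, ejecting 3. So w(2) = 3. P is now [[2]].
Step i=1: Q has 1 at row 1, column 1; remove that cell from P, ejecting 2. So w(1) = 2. P is now [].

So w = 2 3 4 6 1 7 5.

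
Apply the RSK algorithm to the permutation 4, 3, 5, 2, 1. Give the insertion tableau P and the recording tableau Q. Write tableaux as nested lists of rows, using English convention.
Insert each entry of the permutation into P by Schensted row insertion, recording in Q the position of each new cell.

Insert 4: appended to row 1. P = [[4]].
Insert 3: 3 bumps 4 from row 1; 4 starts row 2. P = [[3], [4]].
Insert 5: appended to row 1. P = [[3, 5], [4]].
Insert 2: 2 bumps 3 from row 1; 3 bumps 4 from row 2; 4 starts row 3. P = [[2, 5], [3], [4]].
Insert 1: 1 bumps 2 from row 1; 2 bumps 3 from row 2; 3 bumps 4 from row 3; 4 starts row 4. P = [[1, 5], [2], [3], [4]].

So P = [[1, 5], [2], [3], [4]], Q = [[1, 3], [2], [4], [5]].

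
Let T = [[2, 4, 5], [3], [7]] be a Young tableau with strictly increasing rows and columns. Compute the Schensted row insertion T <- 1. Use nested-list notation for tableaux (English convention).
In row 1, 1 replaces 2 (the leftmost entry greater than 1); 2 is bumped to row 2. In row 2, 2 replaces 3 (the leftmost entry greater than 2); 3 is bumped to row 3. In row 3, 3 replaces 7 (the leftmost entry greater than 3); 7 is bumped to row 4. 7 starts a new row 4. The new tableau is [[1, 4, 5], [2], [3], [7]].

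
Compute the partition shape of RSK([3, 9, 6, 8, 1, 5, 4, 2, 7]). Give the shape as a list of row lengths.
[3, 3, 1, 1, 1]

Row-insert each entry into an empty tableau.

After inserting 3: P = [[3]].
After inserting 9: P = [[3, 9]].
After inserting 6: P = [[3, 6], [9]].
After inserting 8: P = [[3, 6, 8], [9]].
After inserting 1: P = [[1, 6, 8], [3], [9]].
After inserting 5: P = [[1, 5, 8], [3, 6], [9]].
After inserting 4: P = [[1, 4, 8], [3, 5], [6], [9]].
After inserting 2: P = [[1, 2, 8], [3, 4], [5], [6], [9]].
After inserting 7: P = [[1, 2, 7], [3, 4, 8], [5], [6], [9]].

The final insertion tableau P = [[1, 2, 7], [3, 4, 8], [5], [6], [9]] has shape [3, 3, 1, 1, 1].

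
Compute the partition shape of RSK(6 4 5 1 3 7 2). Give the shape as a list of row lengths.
Row-insert each entry into an empty tableau.

After inserting 6: P = [[6]].
After inserting 4: P = [[4], [6]].
After inserting 5: P = [[4, 5], [6]].
After inserting 1: P = [[1, 5], [4], [6]].
After inserting 3: P = [[1, 3], [4, 5], [6]].
After inserting 7: P = [[1, 3, 7], [4, 5], [6]].
After inserting 2: P = [[1, 2, 7], [3, 5], [4], [6]].

The final insertion tableau P = [[1, 2, 7], [3, 5], [4], [6]] has shape [3, 2, 1, 1].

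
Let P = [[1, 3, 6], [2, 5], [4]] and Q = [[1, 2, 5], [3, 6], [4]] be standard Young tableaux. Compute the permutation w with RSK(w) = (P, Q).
Reverse the RSK construction: for i from n down to 1, find the cell of Q containing i, remove the entry at that cell from P, and reverse-bump it up through P; the value ejected from row 1 is w(i).

Step i=6: Q has 6 at row 2, column 2; remove 5 from row 2 of P and reverse-bump: 5 enters row 1 and ejects 3. So w(6) = 3. P is now [[1, 5, 6], [2], [4]].
Step i=5: Q has 5 at row 1, column 3; remove that cell from P, ejecting 6. So w(5) = 6. P is now [[1, 5], [2], [4]].
Step i=4: Q has 4 at row 3, column 1; remove 4 from row 3 of P and reverse-bump: 4 enters row 2 and ejects 2; 2 enters row 1 and ejects 1. So w(4) = 1. P is now [[2, 5], [4]].
Step i=3: Q has 3 at row 2, column 1; remove 4 from row 2 of P and reverse-bump: 4 enters row 1 and ejects 2. So w(3) = 2. P is now [[4, 5]].
Step i=2: Q has 2 at row 1, column 2; remove that cell from P, ejecting 5. So w(2) = 5. P is now [[4]].
Step i=1: Q has 1 at row 1, column 1; remove that cell from P, ejecting 4. So w(1) = 4. P is now [].

So w = 4 5 2 1 6 3.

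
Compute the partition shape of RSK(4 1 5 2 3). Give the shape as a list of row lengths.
Row-insert each entry into an empty tableau.

After inserting 4: P = [[4]].
After inserting 1: P = [[1], [4]].
After inserting 5: P = [[1, 5], [4]].
After inserting 2: P = [[1, 2], [4, 5]].
After inserting 3: P = [[1, 2, 3], [4, 5]].

The final insertion tableau P = [[1, 2, 3], [4, 5]] has shape [3, 2].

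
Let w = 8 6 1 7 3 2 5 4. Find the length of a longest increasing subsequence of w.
3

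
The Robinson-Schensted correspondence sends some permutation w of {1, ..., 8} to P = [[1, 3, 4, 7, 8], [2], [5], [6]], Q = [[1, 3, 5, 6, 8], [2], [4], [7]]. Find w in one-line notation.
6 2 5 3 4 7 1 8

Reverse RSK: for i = n, n-1, ..., 1, locate i in Q, remove the corresponding corner cell from P, and reverse-bump its entry up through P; the value ejected from row 1 is w(i).

So w = 6 2 5 3 4 7 1 8.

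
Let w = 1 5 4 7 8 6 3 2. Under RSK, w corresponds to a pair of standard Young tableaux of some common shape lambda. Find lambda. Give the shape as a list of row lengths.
[4, 2, 1, 1]

Row-insert each entry into an empty tableau.

After inserting 1: P = [[1]].
After inserting 5: P = [[1, 5]].
After inserting 4: P = [[1, 4], [5]].
After inserting 7: P = [[1, 4, 7], [5]].
After inserting 8: P = [[1, 4, 7, 8], [5]].
After inserting 6: P = [[1, 4, 6, 8], [5, 7]].
After inserting 3: P = [[1, 3, 6, 8], [4, 7], [5]].
After inserting 2: P = [[1, 2, 6, 8], [3, 7], [4], [5]].

The final insertion tableau P = [[1, 2, 6, 8], [3, 7], [4], [5]] has shape [4, 2, 1, 1].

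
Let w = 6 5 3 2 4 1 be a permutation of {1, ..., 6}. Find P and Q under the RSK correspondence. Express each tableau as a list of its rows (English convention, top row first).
Insert each entry of the permutation into P by Schensted row insertion, recording in Q the position of each new cell.

Insert 6: appended to row 1. P = [[6]].
Insert 5: 5 bumps 6 from row 1; 6 starts row 2. P = [[5], [6]].
Insert 3: 3 bumps 5 from row 1; 5 bumps 6 from row 2; 6 starts row 3. P = [[3], [5], [6]].
Insert 2: 2 bumps 3 from row 1; 3 bumps 5 from row 2; 5 bumps 6 from row 3; 6 starts row 4. P = [[2], [3], [5], [6]].
Insert 4: appended to row 1. P = [[2, 4], [3], [5], [6]].
Insert 1: 1 bumps 2 from row 1; 2 bumps 3 from row 2; 3 bumps 5 from row 3; 5 bumps 6 from row 4; 6 starts row 5. P = [[1, 4], [2], [3], [5], [6]].

So P = [[1, 4], [2], [3], [5], [6]], Q = [[1, 5], [2], [3], [4], [6]].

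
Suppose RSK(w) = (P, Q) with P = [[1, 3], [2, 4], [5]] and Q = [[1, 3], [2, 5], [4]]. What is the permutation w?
5 2 4 1 3

Reverse the RSK construction: for i from n down to 1, find the cell of Q containing i, remove the entry at that cell from P, and reverse-bump it up through P; the value ejected from row 1 is w(i).

Step i=5: Q has 5 at row 2, column 2; remove 4 from row 2 of P and reverse-bump: 4 enters row 1 and ejects 3. So w(5) = 3. P is now [[1, 4], [2], [5]].
Step i=4: Q has 4 at row 3, column 1; remove 5 from row 3 of P and reverse-bump: 5 enters row 2 and ejects 2; 2 enters row 1 and ejects 1. So w(4) = 1. P is now [[2, 4], [5]].
Step i=3: Q has 3 at row 1, column 2; remove that cell from P, ejecting 4. So w(3) = 4. P is now [[2], [5]].
Step i=2: Q has 2 at row 2, column 1; remove 5 from row 2 of P and reverse-bump: 5 enters row 1 and ejects 2. So w(2) = 2. P is now [[5]].
Step i=1: Q has 1 at row 1, column 1; remove that cell from P, ejecting 5. So w(1) = 5. P is now [].

So w = 5 2 4 1 3.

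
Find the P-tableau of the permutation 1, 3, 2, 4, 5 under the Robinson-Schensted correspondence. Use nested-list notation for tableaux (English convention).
Insert 1: appended to row 1. P = [[1]].
Insert 3: appended to row 1. P = [[1, 3]].
Insert 2: 2 bumps 3 from row 1; 3 starts row 2. P = [[1, 2], [3]].
Insert 4: appended to row 1. P = [[1, 2, 4], [3]].
Insert 5: appended to row 1. P = [[1, 2, 4, 5], [3]].

So P = [[1, 2, 4, 5], [3]].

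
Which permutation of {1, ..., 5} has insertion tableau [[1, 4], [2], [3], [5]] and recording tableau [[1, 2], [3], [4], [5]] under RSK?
Reverse the RSK construction: for i from n down to 1, find the cell of Q containing i, remove the entry at that cell from P, and reverse-bump it up through P; the value ejected from row 1 is w(i).

Step i=5: Q has 5 at row 4, column 1; remove 5 from row 4 of P and reverse-bump: 5 enters row 3 and ejects 3; 3 enters row 2 and ejects 2; 2 enters row 1 and ejects 1. So w(5) = 1. P is now [[2, 4], [3], [5]].
Step i=4: Q has 4 at row 3, column 1; remove 5 from row 3 of P and reverse-bump: 5 enters row 2 and ejects 3; 3 enters row 1 and ejects 2. So w(4) = 2. P is now [[3, 4], [5]].
Step i=3: Q has 3 at row 2, column 1; remove 5 from row 2 of P and reverse-bump: 5 enters row 1 and ejects 4. So w(3) = 4. P is now [[3, 5]].
Step i=2: Q has 2 at row 1, column 2; remove that cell from P, ejecting 5. So w(2) = 5. P is now [[3]].
Step i=1: Q has 1 at row 1, column 1; remove that cell from P, ejecting 3. So w(1) = 3. P is now [].

So w = 3 5 4 2 1.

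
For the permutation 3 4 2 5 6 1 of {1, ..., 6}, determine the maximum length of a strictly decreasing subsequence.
3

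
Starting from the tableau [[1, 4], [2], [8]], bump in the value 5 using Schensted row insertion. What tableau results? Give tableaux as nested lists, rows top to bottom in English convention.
5 is larger than every entry of row 1, so it is appended to row 1. The new tableau is [[1, 4, 5], [2], [8]].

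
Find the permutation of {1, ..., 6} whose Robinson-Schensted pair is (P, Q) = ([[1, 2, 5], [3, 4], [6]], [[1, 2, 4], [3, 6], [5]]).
Reverse RSK: for i = n, n-1, ..., 1, locate i in Q, remove the corresponding corner cell from P, and reverse-bump its entry up through P; the value ejected from row 1 is w(i).

So w = 3 6 4 5 1 2.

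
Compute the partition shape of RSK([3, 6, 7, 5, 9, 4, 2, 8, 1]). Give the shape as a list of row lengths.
[4, 2, 1, 1, 1]

Row-insert each entry into an empty tableau.

After inserting 3: P = [[3]].
After inserting 6: P = [[3, 6]].
After inserting 7: P = [[3, 6, 7]].
After inserting 5: P = [[3, 5, 7], [6]].
After inserting 9: P = [[3, 5, 7, 9], [6]].
After inserting 4: P = [[3, 4, 7, 9], [5], [6]].
After inserting 2: P = [[2, 4, 7, 9], [3], [5], [6]].
After inserting 8: P = [[2, 4, 7, 8], [3, 9], [5], [6]].
After inserting 1: P = [[1, 4, 7, 8], [2, 9], [3], [5], [6]].

The final insertion tableau P = [[1, 4, 7, 8], [2, 9], [3], [5], [6]] has shape [4, 2, 1, 1, 1].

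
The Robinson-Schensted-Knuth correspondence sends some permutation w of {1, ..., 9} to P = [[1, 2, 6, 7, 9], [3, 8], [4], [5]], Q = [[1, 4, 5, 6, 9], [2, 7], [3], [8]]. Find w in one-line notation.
5 4 1 3 6 8 7 2 9

Reverse RSK: for i = n, n-1, ..., 1, locate i in Q, remove the corresponding corner cell from P, and reverse-bump its entry up through P; the value ejected from row 1 is w(i).

So w = 5 4 1 3 6 8 7 2 9.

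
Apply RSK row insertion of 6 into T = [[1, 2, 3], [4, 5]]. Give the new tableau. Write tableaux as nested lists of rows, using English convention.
[[1, 2, 3, 6], [4, 5]]

6 is larger than every entry of row 1, so it is appended to row 1. The new tableau is [[1, 2, 3, 6], [4, 5]].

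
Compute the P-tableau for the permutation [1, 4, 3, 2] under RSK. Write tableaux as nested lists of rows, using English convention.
After inserting 1: P = [[1]].
After inserting 4: P = [[1, 4]].
After inserting 3: P = [[1, 3], [4]].
After inserting 2: P = [[1, 2], [3], [4]].

So P = [[1, 2], [3], [4]].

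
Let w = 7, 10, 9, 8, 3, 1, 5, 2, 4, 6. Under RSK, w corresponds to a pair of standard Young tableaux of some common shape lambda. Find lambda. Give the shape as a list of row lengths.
Row-insert each entry into an empty tableau.

After inserting 7: P = [[7]].
After inserting 10: P = [[7, 10]].
After inserting 9: P = [[7, 9], [10]].
After inserting 8: P = [[7, 8], [9], [10]].
After inserting 3: P = [[3, 8], [7], [9], [10]].
After inserting 1: P = [[1, 8], [3], [7], [9], [10]].
After inserting 5: P = [[1, 5], [3, 8], [7], [9], [10]].
After inserting 2: P = [[1, 2], [3, 5], [7, 8], [9], [10]].
After inserting 4: P = [[1, 2, 4], [3, 5], [7, 8], [9], [10]].
After inserting 6: P = [[1, 2, 4, 6], [3, 5], [7, 8], [9], [10]].

The final insertion tableau P = [[1, 2, 4, 6], [3, 5], [7, 8], [9], [10]] has shape [4, 2, 2, 1, 1].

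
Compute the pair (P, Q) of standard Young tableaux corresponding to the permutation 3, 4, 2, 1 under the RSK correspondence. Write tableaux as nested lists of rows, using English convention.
P = [[1, 4], [2], [3]], Q = [[1, 2], [3], [4]]

Insert each entry of the permutation into P by Schensted row insertion, recording in Q the position of each new cell.

Insert 3: appended to row 1. P = [[3]], Q = [[1]].
Insert 4: appended to row 1. P = [[3, 4]], Q = [[1, 2]].
Insert 2: 2 bumps 3 from row 1; 3 starts row 2. P = [[2, 4], [3]], Q = [[1, 2], [3]].
Insert 1: 1 bumps 2 from row 1; 2 bumps 3 from row 2; 3 starts row 3. P = [[1, 4], [2], [3]], Q = [[1, 2], [3], [4]].

So P = [[1, 4], [2], [3]], Q = [[1, 2], [3], [4]].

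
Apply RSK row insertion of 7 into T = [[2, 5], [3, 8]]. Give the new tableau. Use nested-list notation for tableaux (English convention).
[[2, 5, 7], [3, 8]]

7 is larger than every entry of row 1, so it is appended to row 1. The new tableau is [[2, 5, 7], [3, 8]].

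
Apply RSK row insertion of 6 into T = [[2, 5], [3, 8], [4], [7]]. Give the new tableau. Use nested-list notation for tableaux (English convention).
6 is larger than every entry of row 1, so it is appended to row 1. The new tableau is [[2, 5, 6], [3, 8], [4], [7]].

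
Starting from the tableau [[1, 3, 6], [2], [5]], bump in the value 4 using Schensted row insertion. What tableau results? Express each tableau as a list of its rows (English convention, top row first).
In row 1, 4 replaces 6 (the leftmost entry greater than 4); 6 is bumped to row 2. 6 is appended to row 2. The new tableau is [[1, 3, 4], [2, 6], [5]].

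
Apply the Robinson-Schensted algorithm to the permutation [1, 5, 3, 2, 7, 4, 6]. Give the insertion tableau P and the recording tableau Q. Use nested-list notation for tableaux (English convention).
Insert each entry of the permutation into P by Schensted row insertion, recording in Q the position of each new cell.

Insert 1: appended to row 1. P = [[1]], Q = [[1]].
Insert 5: appended to row 1. P = [[1, 5]], Q = [[1, 2]].
Insert 3: 3 bumps 5 from row 1; 5 starts row 2. P = [[1, 3], [5]], Q = [[1, 2], [3]].
Insert 2: 2 bumps 3 from row 1; 3 bumps 5 from row 2; 5 starts row 3. P = [[1, 2], [3], [5]], Q = [[1, 2], [3], [4]].
Insert 7: appended to row 1. P = [[1, 2, 7], [3], [5]], Q = [[1, 2, 5], [3], [4]].
Insert 4: 4 bumps 7 from row 1; 7 appends to row 2. P = [[1, 2, 4], [3, 7], [5]], Q = [[1, 2, 5], [3, 6], [4]].
Insert 6: appended to row 1. P = [[1, 2, 4, 6], [3, 7], [5]], Q = [[1, 2, 5, 7], [3, 6], [4]].

So P = [[1, 2, 4, 6], [3, 7], [5]], Q = [[1, 2, 5, 7], [3, 6], [4]].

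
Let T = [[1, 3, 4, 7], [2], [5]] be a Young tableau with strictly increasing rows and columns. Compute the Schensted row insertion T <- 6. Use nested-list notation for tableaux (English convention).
[[1, 3, 4, 6], [2, 7], [5]]

In row 1, 6 replaces 7 (the leftmost entry greater than 6); 7 is bumped to row 2. 7 is appended to row 2. The new tableau is [[1, 3, 4, 6], [2, 7], [5]].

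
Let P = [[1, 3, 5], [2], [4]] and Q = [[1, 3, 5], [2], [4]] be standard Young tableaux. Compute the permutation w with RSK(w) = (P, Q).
4 2 3 1 5

Reverse RSK: for i = n, n-1, ..., 1, locate i in Q, remove the corresponding corner cell from P, and reverse-bump its entry up through P; the value ejected from row 1 is w(i).

So w = 4 2 3 1 5.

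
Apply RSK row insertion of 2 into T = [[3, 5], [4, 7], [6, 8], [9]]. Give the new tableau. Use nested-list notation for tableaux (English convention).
[[2, 5], [3, 7], [4, 8], [6], [9]]

In row 1, 2 replaces 3 (the leftmost entry greater than 2); 3 is bumped to row 2. In row 2, 3 replaces 4 (the leftmost entry greater than 3); 4 is bumped to row 3. In row 3, 4 replaces 6 (the leftmost entry greater than 4); 6 is bumped to row 4. In row 4, 6 replaces 9 (the leftmost entry greater than 6); 9 is bumped to row 5. 9 starts a new row 5. The new tableau is [[2, 5], [3, 7], [4, 8], [6], [9]].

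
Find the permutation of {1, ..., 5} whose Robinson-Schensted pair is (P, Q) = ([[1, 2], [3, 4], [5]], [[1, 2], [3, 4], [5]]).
Reverse RSK: for i = n, n-1, ..., 1, locate i in Q, remove the corresponding corner cell from P, and reverse-bump its entry up through P; the value ejected from row 1 is w(i).

So w = 3 5 1 4 2.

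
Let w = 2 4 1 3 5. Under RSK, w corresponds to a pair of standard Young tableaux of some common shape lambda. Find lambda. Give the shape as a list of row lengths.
[3, 2]

Row-insert each entry into an empty tableau.

After inserting 2: P = [[2]].
After inserting 4: P = [[2, 4]].
After inserting 1: P = [[1, 4], [2]].
After inserting 3: P = [[1, 3], [2, 4]].
After inserting 5: P = [[1, 3, 5], [2, 4]].

The final insertion tableau P = [[1, 3, 5], [2, 4]] has shape [3, 2].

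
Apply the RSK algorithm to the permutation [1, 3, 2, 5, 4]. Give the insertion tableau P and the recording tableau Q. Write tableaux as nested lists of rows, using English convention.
Insert each entry of the permutation into P by Schensted row insertion, recording in Q the position of each new cell.

After inserting 1: P = [[1]].
After inserting 3: P = [[1, 3]].
After inserting 2: P = [[1, 2], [3]].
After inserting 5: P = [[1, 2, 5], [3]].
After inserting 4: P = [[1, 2, 4], [3, 5]].

So P = [[1, 2, 4], [3, 5]], Q = [[1, 2, 4], [3, 5]].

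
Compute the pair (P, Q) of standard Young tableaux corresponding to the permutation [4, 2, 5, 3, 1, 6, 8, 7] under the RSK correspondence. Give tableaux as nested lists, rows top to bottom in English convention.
P = [[1, 3, 6, 7], [2, 5, 8], [4]], Q = [[1, 3, 6, 7], [2, 4, 8], [5]]

Insert each entry of the permutation into P by Schensted row insertion, recording in Q the position of each new cell.

After inserting 4: P = [[4]].
After inserting 2: P = [[2], [4]].
After inserting 5: P = [[2, 5], [4]].
After inserting 3: P = [[2, 3], [4, 5]].
After inserting 1: P = [[1, 3], [2, 5], [4]].
After inserting 6: P = [[1, 3, 6], [2, 5], [4]].
After inserting 8: P = [[1, 3, 6, 8], [2, 5], [4]].
After inserting 7: P = [[1, 3, 6, 7], [2, 5, 8], [4]].

So P = [[1, 3, 6, 7], [2, 5, 8], [4]], Q = [[1, 3, 6, 7], [2, 4, 8], [5]].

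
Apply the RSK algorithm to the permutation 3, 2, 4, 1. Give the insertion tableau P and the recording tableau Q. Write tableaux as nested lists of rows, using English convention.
Insert each entry of the permutation into P by Schensted row insertion, recording in Q the position of each new cell.

Insert 3: appended to row 1. P = [[3]], Q = [[1]].
Insert 2: 2 bumps 3 from row 1; 3 starts row 2. P = [[2], [3]], Q = [[1], [2]].
Insert 4: appended to row 1. P = [[2, 4], [3]], Q = [[1, 3], [2]].
Insert 1: 1 bumps 2 from row 1; 2 bumps 3 from row 2; 3 starts row 3. P = [[1, 4], [2], [3]], Q = [[1, 3], [2], [4]].

So P = [[1, 4], [2], [3]], Q = [[1, 3], [2], [4]].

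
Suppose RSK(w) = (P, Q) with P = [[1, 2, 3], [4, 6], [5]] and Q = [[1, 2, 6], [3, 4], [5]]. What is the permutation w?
5 6 1 4 2 3

Reverse the RSK construction: for i from n down to 1, find the cell of Q containing i, remove the entry at that cell from P, and reverse-bump it up through P; the value ejected from row 1 is w(i).

Step i=6: Q has 6 at row 1, column 3; remove that cell from P, ejecting 3. So w(6) = 3. P is now [[1, 2], [4, 6], [5]].
Step i=5: Q has 5 at row 3, column 1; remove 5 from row 3 of P and reverse-bump: 5 enters row 2 and ejects 4; 4 enters row 1 and ejects 2. So w(5) = 2. P is now [[1, 4], [5, 6]].
Step i=4: Q has 4 at row 2, column 2; remove 6 from row 2 of P and reverse-bump: 6 enters row 1 and ejects 4. So w(4) = 4. P is now [[1, 6], [5]].
Step i=3: Q has 3 at row 2, column 1; remove 5 from row 2 of P and reverse-bump: 5 enters row 1 and ejects 1. So w(3) = 1. P is now [[5, 6]].
Step i=2: Q has 2 at row 1, column 2; remove that cell from P, ejecting 6. So w(2) = 6. P is now [[5]].
Step i=1: Q has 1 at row 1, column 1; remove that cell from P, ejecting 5. So w(1) = 5. P is now [].

So w = 5 6 1 4 2 3.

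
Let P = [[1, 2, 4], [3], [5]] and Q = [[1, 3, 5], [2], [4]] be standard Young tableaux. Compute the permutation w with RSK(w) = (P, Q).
Reverse the RSK construction: for i from n down to 1, find the cell of Q containing i, remove the entry at that cell from P, and reverse-bump it up through P; the value ejected from row 1 is w(i).

Step i=5: Q has 5 at row 1, column 3; remove that cell from P, ejecting 4. So w(5) = 4. P is now [[1, 2], [3], [5]].
Step i=4: Q has 4 at row 3, column 1; remove 5 from row 3 of P and reverse-bump: 5 enters row 2 and ejects 3; 3 enters row 1 and ejects 2. So w(4) = 2. P is now [[1, 3], [5]].
Step i=3: Q has 3 at row 1, column 2; remove that cell from P, ejecting 3. So w(3) = 3. P is now [[1], [5]].
Step i=2: Q has 2 at row 2, column 1; remove 5 from row 2 of P and reverse-bump: 5 enters row 1 and ejects 1. So w(2) = 1. P is now [[5]].
Step i=1: Q has 1 at row 1, column 1; remove that cell from P, ejecting 5. So w(1) = 5. P is now [].

So w = 5 1 3 2 4.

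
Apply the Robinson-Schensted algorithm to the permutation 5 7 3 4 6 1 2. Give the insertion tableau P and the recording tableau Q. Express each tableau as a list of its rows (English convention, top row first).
P = [[1, 2, 6], [3, 4], [5, 7]], Q = [[1, 2, 5], [3, 4], [6, 7]]

Insert each entry of the permutation into P by Schensted row insertion, recording in Q the position of each new cell.

Insert 5: appended to row 1. P = [[5]].
Insert 7: appended to row 1. P = [[5, 7]].
Insert 3: 3 bumps 5 from row 1; 5 starts row 2. P = [[3, 7], [5]].
Insert 4: 4 bumps 7 from row 1; 7 appends to row 2. P = [[3, 4], [5, 7]].
Insert 6: appended to row 1. P = [[3, 4, 6], [5, 7]].
Insert 1: 1 bumps 3 from row 1; 3 bumps 5 from row 2; 5 starts row 3. P = [[1, 4, 6], [3, 7], [5]].
Insert 2: 2 bumps 4 from row 1; 4 bumps 7 from row 2; 7 appends to row 3. P = [[1, 2, 6], [3, 4], [5, 7]].

So P = [[1, 2, 6], [3, 4], [5, 7]], Q = [[1, 2, 5], [3, 4], [6, 7]].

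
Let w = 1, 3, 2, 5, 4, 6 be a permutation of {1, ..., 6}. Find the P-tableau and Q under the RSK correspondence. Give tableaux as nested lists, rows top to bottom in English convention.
Insert each entry of the permutation into P by Schensted row insertion, recording in Q the position of each new cell.

Insert 1: appended to row 1. P = [[1]].
Insert 3: appended to row 1. P = [[1, 3]].
Insert 2: 2 bumps 3 from row 1; 3 starts row 2. P = [[1, 2], [3]].
Insert 5: appended to row 1. P = [[1, 2, 5], [3]].
Insert 4: 4 bumps 5 from row 1; 5 appends to row 2. P = [[1, 2, 4], [3, 5]].
Insert 6: appended to row 1. P = [[1, 2, 4, 6], [3, 5]].

So P = [[1, 2, 4, 6], [3, 5]], Q = [[1, 2, 4, 6], [3, 5]].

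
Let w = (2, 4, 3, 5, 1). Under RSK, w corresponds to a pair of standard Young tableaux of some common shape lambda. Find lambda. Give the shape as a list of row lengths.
RSK row insertion gives P = [[1, 3, 5], [2], [4]], which has shape [3, 1, 1].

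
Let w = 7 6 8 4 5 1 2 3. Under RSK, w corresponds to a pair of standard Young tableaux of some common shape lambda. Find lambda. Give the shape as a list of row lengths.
Row-insert each entry into an empty tableau.

After inserting 7: P = [[7]].
After inserting 6: P = [[6], [7]].
After inserting 8: P = [[6, 8], [7]].
After inserting 4: P = [[4, 8], [6], [7]].
After inserting 5: P = [[4, 5], [6, 8], [7]].
After inserting 1: P = [[1, 5], [4, 8], [6], [7]].
After inserting 2: P = [[1, 2], [4, 5], [6, 8], [7]].
After inserting 3: P = [[1, 2, 3], [4, 5], [6, 8], [7]].

The final insertion tableau P = [[1, 2, 3], [4, 5], [6, 8], [7]] has shape [3, 2, 2, 1].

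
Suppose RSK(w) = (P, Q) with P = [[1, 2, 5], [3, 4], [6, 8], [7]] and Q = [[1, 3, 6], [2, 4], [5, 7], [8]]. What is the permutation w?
Reverse RSK: for i = n, n-1, ..., 1, locate i in Q, remove the corresponding corner cell from P, and reverse-bump its entry up through P; the value ejected from row 1 is w(i).

So w = 7 3 8 4 1 6 5 2.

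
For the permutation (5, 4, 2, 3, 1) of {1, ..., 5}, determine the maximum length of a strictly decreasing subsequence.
4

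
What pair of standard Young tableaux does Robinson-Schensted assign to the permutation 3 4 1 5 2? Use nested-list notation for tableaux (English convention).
P = [[1, 2, 5], [3, 4]], Q = [[1, 2, 4], [3, 5]]

Insert each entry of the permutation into P by Schensted row insertion, recording in Q the position of each new cell.

Insert 3: appended to row 1. P = [[3]].
Insert 4: appended to row 1. P = [[3, 4]].
Insert 1: 1 bumps 3 from row 1; 3 starts row 2. P = [[1, 4], [3]].
Insert 5: appended to row 1. P = [[1, 4, 5], [3]].
Insert 2: 2 bumps 4 from row 1; 4 appends to row 2. P = [[1, 2, 5], [3, 4]].

So P = [[1, 2, 5], [3, 4]], Q = [[1, 2, 4], [3, 5]].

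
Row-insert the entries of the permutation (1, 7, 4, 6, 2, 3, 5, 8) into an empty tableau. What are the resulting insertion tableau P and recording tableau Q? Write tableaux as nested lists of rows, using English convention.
P = [[1, 2, 3, 5, 8], [4, 6], [7]], Q = [[1, 2, 4, 7, 8], [3, 6], [5]]

Insert each entry of the permutation into P by Schensted row insertion, recording in Q the position of each new cell.

Insert 1: appended to row 1. P = [[1]].
Insert 7: appended to row 1. P = [[1, 7]].
Insert 4: 4 bumps 7 from row 1; 7 starts row 2. P = [[1, 4], [7]].
Insert 6: appended to row 1. P = [[1, 4, 6], [7]].
Insert 2: 2 bumps 4 from row 1; 4 bumps 7 from row 2; 7 starts row 3. P = [[1, 2, 6], [4], [7]].
Insert 3: 3 bumps 6 from row 1; 6 appends to row 2. P = [[1, 2, 3], [4, 6], [7]].
Insert 5: appended to row 1. P = [[1, 2, 3, 5], [4, 6], [7]].
Insert 8: appended to row 1. P = [[1, 2, 3, 5, 8], [4, 6], [7]].

So P = [[1, 2, 3, 5, 8], [4, 6], [7]], Q = [[1, 2, 4, 7, 8], [3, 6], [5]].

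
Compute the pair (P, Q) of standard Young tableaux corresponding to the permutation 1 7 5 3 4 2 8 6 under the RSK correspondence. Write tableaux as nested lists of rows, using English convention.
Insert each entry of the permutation into P by Schensted row insertion, recording in Q the position of each new cell.

After inserting 1: P = [[1]].
After inserting 7: P = [[1, 7]].
After inserting 5: P = [[1, 5], [7]].
After inserting 3: P = [[1, 3], [5], [7]].
After inserting 4: P = [[1, 3, 4], [5], [7]].
After inserting 2: P = [[1, 2, 4], [3], [5], [7]].
After inserting 8: P = [[1, 2, 4, 8], [3], [5], [7]].
After inserting 6: P = [[1, 2, 4, 6], [3, 8], [5], [7]].

So P = [[1, 2, 4, 6], [3, 8], [5], [7]], Q = [[1, 2, 5, 7], [3, 8], [4], [6]].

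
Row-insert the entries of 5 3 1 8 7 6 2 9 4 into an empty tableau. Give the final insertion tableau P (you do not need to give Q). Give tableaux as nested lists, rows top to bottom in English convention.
Insert 5: appended to row 1. P = [[5]].
Insert 3: 3 bumps 5 from row 1; 5 starts row 2. P = [[3], [5]].
Insert 1: 1 bumps 3 from row 1; 3 bumps 5 from row 2; 5 starts row 3. P = [[1], [3], [5]].
Insert 8: appended to row 1. P = [[1, 8], [3], [5]].
Insert 7: 7 bumps 8 from row 1; 8 appends to row 2. P = [[1, 7], [3, 8], [5]].
Insert 6: 6 bumps 7 from row 1; 7 bumps 8 from row 2; 8 appends to row 3. P = [[1, 6], [3, 7], [5, 8]].
Insert 2: 2 bumps 6 from row 1; 6 bumps 7 from row 2; 7 bumps 8 from row 3; 8 starts row 4. P = [[1, 2], [3, 6], [5, 7], [8]].
Insert 9: appended to row 1. P = [[1, 2, 9], [3, 6], [5, 7], [8]].
Insert 4: 4 bumps 9 from row 1; 9 appends to row 2. P = [[1, 2, 4], [3, 6, 9], [5, 7], [8]].

So P = [[1, 2, 4], [3, 6, 9], [5, 7], [8]].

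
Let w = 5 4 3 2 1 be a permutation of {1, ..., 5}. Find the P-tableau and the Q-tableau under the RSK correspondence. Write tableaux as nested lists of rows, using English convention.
P = [[1], [2], [3], [4], [5]], Q = [[1], [2], [3], [4], [5]]

Insert each entry of the permutation into P by Schensted row insertion, recording in Q the position of each new cell.

Insert 5: appended to row 1. P = [[5]].
Insert 4: 4 bumps 5 from row 1; 5 starts row 2. P = [[4], [5]].
Insert 3: 3 bumps 4 from row 1; 4 bumps 5 from row 2; 5 starts row 3. P = [[3], [4], [5]].
Insert 2: 2 bumps 3 from row 1; 3 bumps 4 from row 2; 4 bumps 5 from row 3; 5 starts row 4. P = [[2], [3], [4], [5]].
Insert 1: 1 bumps 2 from row 1; 2 bumps 3 from row 2; 3 bumps 4 from row 3; 4 bumps 5 from row 4; 5 starts row 5. P = [[1], [2], [3], [4], [5]].

So P = [[1], [2], [3], [4], [5]], Q = [[1], [2], [3], [4], [5]].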